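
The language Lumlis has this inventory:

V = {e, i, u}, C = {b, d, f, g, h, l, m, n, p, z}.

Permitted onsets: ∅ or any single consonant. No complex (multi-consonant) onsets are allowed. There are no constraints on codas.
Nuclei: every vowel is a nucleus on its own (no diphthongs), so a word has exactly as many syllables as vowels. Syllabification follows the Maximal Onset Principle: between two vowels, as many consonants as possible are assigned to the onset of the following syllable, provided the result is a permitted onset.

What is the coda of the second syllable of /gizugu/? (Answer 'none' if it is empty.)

Vowels present: i, u, u; each is a nucleus, giving 3 syllables.
σ1/σ2 boundary: /z/ is a single consonant, so it becomes the next onset.
σ2/σ3 boundary: /g/ → onset of the next syllable (single consonants are always licit onsets).
Syllabification: gi.zu.gu.
Syllable 2 is /zu/: onset /z/, nucleus /u/, coda ∅.

none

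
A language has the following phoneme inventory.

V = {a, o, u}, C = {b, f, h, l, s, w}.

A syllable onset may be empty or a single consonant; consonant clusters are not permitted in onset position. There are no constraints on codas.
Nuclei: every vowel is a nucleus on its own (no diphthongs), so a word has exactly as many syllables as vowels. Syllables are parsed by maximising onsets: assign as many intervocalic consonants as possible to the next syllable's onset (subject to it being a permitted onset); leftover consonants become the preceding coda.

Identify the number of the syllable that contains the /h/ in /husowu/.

1

Vowels present: u, o, u; each is a nucleus, giving 3 syllables.
σ1/σ2 boundary: /s/ → onset of the next syllable (single consonants are always licit onsets).
σ2/σ3 boundary: /w/ is a single consonant, so it becomes the next onset.
Syllabification: hu.so.wu.
The /h/ is in the onset of syllable 1 (/hu/).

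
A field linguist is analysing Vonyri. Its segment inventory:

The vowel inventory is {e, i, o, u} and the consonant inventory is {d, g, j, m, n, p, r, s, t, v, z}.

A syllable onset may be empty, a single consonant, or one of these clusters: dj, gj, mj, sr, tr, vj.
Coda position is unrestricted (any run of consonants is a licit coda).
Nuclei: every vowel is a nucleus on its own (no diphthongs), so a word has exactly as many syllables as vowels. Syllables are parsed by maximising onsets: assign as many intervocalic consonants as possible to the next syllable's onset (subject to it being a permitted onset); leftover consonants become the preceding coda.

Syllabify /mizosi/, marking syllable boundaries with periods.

mi.zo.si

Nuclei (vowels): i, o, i → 3 syllables.
σ1/σ2 boundary: just /z/ — single C goes to the following onset.
σ2/σ3 boundary: /s/ is a single consonant, so it becomes the next onset.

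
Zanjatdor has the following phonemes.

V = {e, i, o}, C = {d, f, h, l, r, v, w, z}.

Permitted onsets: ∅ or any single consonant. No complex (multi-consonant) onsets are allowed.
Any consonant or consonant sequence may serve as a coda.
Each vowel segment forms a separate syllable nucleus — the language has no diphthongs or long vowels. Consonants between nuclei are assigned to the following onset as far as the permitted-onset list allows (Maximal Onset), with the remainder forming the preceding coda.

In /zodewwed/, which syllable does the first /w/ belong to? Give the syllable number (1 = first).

2

Vowels present: o, e, e; each is a nucleus, giving 3 syllables.
Between /o/ (V1) and /e/ (V2): just /d/ — single C goes to the following onset.
Between /e/ (V2) and /e/ (V3): /ww/; trying suffixes from longest down, /w/ is the first permitted one, so coda /w/ | onset /w/.
Syllabification: zo.dew.wed.
The first /w/ is in the coda of syllable 2 (/dew/).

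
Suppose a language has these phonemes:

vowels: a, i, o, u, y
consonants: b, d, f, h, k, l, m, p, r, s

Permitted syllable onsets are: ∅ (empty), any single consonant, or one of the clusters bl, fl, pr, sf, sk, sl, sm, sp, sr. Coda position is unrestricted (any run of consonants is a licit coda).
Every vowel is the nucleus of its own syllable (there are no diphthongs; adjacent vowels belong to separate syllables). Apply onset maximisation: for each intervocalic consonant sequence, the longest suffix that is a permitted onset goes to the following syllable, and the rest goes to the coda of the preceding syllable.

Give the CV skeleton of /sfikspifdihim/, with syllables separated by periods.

The vowels are i, i, i, i — 4 nuclei, so 4 syllables.
/i…i/ gap (V1→V2): /ksp/ — longest licit onset from the right is /sp/, leaving /k/ as coda.
/i…i/ gap (V2→V3): /fd/ — longest licit onset from the right is /d/, leaving /f/ as coda.
/i…i/ gap (V3→V4): /h/ → onset of the next syllable (single consonants are always licit onsets).
Syllabification: sfik.spif.di.him.
Mapping each syllable to C/V: /sfik/ → CCVC, /spif/ → CCVC, /di/ → CV, /him/ → CVC.

CCVC.CCVC.CV.CVC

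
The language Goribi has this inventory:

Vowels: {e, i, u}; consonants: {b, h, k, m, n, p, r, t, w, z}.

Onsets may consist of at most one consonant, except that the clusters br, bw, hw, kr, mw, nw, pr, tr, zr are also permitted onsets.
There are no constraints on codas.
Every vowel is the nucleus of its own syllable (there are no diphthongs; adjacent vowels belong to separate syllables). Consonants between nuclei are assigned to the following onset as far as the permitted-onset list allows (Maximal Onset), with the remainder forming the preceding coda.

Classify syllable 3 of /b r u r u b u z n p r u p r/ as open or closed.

closed

Nuclei (vowels): u, u, u, u → 4 syllables.
σ1/σ2 boundary: /r/ is a single consonant, so it becomes the next onset.
σ2/σ3 boundary: /b/ → onset of the next syllable (single consonants are always licit onsets).
σ3/σ4 boundary: /znpr/ splits as /zn/ + /pr/ (/pr/ is the longest suffix that is a licit onset).
So the parse is bru.ru.buzn.prupr.
Syllable 3 is /buzn/ with coda /zn/, so it is closed.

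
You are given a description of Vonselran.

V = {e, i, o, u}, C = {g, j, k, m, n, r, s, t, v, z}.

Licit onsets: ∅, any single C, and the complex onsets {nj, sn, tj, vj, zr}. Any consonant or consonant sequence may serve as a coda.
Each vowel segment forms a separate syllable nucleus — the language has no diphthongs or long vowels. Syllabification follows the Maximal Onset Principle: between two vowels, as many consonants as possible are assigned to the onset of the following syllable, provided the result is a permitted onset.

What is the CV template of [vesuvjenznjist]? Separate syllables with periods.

The vowels are e, u, e, i — 4 nuclei, so 4 syllables.
V1 /e/ – V2 /u/: /s/ is a single consonant, so it becomes the next onset.
V2 /u/ – V3 /e/: cluster /vj/ — /vj/ is itself a permitted onset, so the whole cluster goes right; preceding coda = ∅.
V3 /e/ – V4 /i/: cluster /nznj/ — the longest permitted-onset suffix is /nj/; onset = /nj/, preceding coda = /nz/.
Syllabification: ve.su.vjenz.njist.
Mapping each syllable to C/V: /ve/ → CV, /su/ → CV, /vjenz/ → CCVCC, /njist/ → CCVCC.

CV.CV.CCVCC.CCVCC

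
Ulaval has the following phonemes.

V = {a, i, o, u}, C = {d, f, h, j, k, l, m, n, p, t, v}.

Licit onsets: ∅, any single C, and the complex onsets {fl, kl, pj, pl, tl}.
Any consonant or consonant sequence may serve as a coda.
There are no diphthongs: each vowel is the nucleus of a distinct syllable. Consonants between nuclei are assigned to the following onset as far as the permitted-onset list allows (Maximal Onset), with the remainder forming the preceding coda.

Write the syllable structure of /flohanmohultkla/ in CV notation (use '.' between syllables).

Vowels present: o, a, o, u, a; each is a nucleus, giving 5 syllables.
Between /o/ (V1) and /a/ (V2): just /h/ — single C goes to the following onset.
Between /a/ (V2) and /o/ (V3): /nm/ — longest licit onset from the right is /m/, leaving /n/ as coda.
Between /o/ (V3) and /u/ (V4): /h/ is a single consonant, so it becomes the next onset.
Between /u/ (V4) and /a/ (V5): /ltkl/; trying suffixes from longest down, /kl/ is the first permitted one, so coda /lt/ | onset /kl/.
So the parse is flo.han.mo.hult.kla.
Mapping each syllable to C/V: /flo/ → CCV, /han/ → CVC, /mo/ → CV, /hult/ → CVCC, /kla/ → CCV.

CCV.CVC.CV.CVCC.CCV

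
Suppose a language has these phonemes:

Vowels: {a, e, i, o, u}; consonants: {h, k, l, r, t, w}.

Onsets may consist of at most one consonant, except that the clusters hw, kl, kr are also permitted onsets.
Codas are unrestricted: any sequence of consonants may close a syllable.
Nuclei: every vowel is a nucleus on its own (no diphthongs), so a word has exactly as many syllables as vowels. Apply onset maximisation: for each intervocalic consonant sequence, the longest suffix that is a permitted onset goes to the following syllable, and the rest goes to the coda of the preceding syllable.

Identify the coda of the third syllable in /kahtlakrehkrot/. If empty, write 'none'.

The vowels are a, a, e, o — 4 nuclei, so 4 syllables.
Between /a/ (V1) and /a/ (V2): /htl/ — longest licit onset from the right is /l/, leaving /ht/ as coda.
Between /a/ (V2) and /e/ (V3): cluster /kr/ — /kr/ is itself a permitted onset, so the whole cluster goes right; preceding coda = ∅.
Between /e/ (V3) and /o/ (V4): /hkr/ — longest licit onset from the right is /kr/, leaving /h/ as coda.
Syllabification: kaht.la.kreh.krot.
Syllable 3 is /kreh/: onset /kr/, nucleus /e/, coda /h/.

h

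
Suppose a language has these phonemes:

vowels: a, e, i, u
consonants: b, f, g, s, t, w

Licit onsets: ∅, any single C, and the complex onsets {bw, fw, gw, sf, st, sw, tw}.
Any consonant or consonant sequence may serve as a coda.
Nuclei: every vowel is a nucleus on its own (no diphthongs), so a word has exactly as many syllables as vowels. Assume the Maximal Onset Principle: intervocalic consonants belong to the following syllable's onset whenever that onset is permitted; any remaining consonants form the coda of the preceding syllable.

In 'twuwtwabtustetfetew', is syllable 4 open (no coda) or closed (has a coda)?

Nuclei (vowels): u, a, u, e, e, e → 6 syllables.
/u…a/ gap (V1→V2): /wtw/; trying suffixes from longest down, /tw/ is the first permitted one, so coda /w/ | onset /tw/.
/a…u/ gap (V2→V3): /bt/; trying suffixes from longest down, /t/ is the first permitted one, so coda /b/ | onset /t/.
/u…e/ gap (V3→V4): cluster /st/ — /st/ is itself a permitted onset, so the whole cluster goes right; preceding coda = ∅.
/e…e/ gap (V4→V5): /tf/; trying suffixes from longest down, /f/ is the first permitted one, so coda /t/ | onset /f/.
/e…e/ gap (V5→V6): /t/ is a single consonant, so it becomes the next onset.
Syllabification: twuw.twab.tu.stet.fe.tew.
Syllable 4 is /stet/ with coda /t/, so it is closed.

closed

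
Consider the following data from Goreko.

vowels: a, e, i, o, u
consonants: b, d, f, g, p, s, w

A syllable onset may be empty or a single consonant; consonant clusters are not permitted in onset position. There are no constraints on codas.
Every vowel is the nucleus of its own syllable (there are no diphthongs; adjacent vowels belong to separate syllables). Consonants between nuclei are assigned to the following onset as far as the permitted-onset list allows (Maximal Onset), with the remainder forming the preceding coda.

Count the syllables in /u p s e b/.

Nuclei (vowels): u, e → 2 syllables.

2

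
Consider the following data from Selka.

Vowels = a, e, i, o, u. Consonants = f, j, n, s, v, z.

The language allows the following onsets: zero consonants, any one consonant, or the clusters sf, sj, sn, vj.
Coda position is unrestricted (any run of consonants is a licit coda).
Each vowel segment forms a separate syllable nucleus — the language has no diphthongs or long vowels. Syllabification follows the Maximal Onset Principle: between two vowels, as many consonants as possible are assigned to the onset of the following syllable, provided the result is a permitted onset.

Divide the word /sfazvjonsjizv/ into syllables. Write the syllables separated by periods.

Vowels present: a, o, i; each is a nucleus, giving 3 syllables.
Between /a/ (V1) and /o/ (V2): cluster /zvj/ — the longest permitted-onset suffix is /vj/; onset = /vj/, preceding coda = /z/.
Between /o/ (V2) and /i/ (V3): /nsj/ — longest licit onset from the right is /sj/, leaving /n/ as coda.

sfaz.vjon.sjizv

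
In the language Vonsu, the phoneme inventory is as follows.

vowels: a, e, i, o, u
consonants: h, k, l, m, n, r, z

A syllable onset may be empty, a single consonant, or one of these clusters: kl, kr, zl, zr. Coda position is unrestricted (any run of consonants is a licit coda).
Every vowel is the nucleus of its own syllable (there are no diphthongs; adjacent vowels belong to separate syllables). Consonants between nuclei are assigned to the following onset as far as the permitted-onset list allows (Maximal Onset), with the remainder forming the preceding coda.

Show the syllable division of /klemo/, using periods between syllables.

Vowels present: e, o; each is a nucleus, giving 2 syllables.
V1 /e/ – V2 /o/: /m/ → onset of the next syllable (single consonants are always licit onsets).

kle.mo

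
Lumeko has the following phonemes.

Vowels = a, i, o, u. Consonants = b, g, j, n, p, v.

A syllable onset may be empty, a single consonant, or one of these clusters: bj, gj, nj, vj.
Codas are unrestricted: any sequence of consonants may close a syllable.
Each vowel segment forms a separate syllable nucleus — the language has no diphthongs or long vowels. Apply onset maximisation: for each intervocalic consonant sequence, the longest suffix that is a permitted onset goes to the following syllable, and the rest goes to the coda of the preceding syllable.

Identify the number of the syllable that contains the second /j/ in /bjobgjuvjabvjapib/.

2

Nuclei (vowels): o, u, a, a, i → 5 syllables.
Between /o/ (V1) and /u/ (V2): /bgj/ — longest licit onset from the right is /gj/, leaving /b/ as coda.
Between /u/ (V2) and /a/ (V3): cluster /vj/ — /vj/ is itself a permitted onset, so the whole cluster goes right; preceding coda = ∅.
Between /a/ (V3) and /a/ (V4): /bvj/ — longest licit onset from the right is /vj/, leaving /b/ as coda.
Between /a/ (V4) and /i/ (V5): just /p/ — single C goes to the following onset.
Syllabification: bjob.gju.vjab.vja.pib.
The second /j/ is in the onset of syllable 2 (/gju/).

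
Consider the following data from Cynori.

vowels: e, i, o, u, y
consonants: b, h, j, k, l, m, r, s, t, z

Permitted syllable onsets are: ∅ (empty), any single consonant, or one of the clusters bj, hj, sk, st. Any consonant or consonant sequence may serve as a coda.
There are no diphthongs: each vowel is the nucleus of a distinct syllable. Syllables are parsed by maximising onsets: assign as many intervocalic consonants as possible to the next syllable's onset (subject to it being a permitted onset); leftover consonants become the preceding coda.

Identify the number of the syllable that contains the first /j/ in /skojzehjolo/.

Vowels present: o, e, o, o; each is a nucleus, giving 4 syllables.
σ1/σ2 boundary: /jz/; trying suffixes from longest down, /z/ is the first permitted one, so coda /j/ | onset /z/.
σ2/σ3 boundary: /hj/ — entire cluster is a permitted onset → onset /hj/, coda ∅.
σ3/σ4 boundary: just /l/ — single C goes to the following onset.
Syllabification: skoj.ze.hjo.lo.
The first /j/ is in the coda of syllable 1 (/skoj/).

1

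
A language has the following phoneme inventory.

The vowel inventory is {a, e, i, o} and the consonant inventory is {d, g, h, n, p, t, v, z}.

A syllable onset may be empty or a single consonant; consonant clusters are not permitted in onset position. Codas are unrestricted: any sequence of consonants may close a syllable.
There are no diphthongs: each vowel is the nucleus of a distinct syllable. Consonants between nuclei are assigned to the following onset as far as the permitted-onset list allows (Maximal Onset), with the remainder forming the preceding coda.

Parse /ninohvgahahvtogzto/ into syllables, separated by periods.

Vowels present: i, o, a, a, o, o; each is a nucleus, giving 6 syllables.
V1 /i/ – V2 /o/: just /n/ — single C goes to the following onset.
V2 /o/ – V3 /a/: /hvg/ splits as /hv/ + /g/ (/g/ is the longest suffix that is a licit onset).
V3 /a/ – V4 /a/: just /h/ — single C goes to the following onset.
V4 /a/ – V5 /o/: /hvt/ splits as /hv/ + /t/ (/t/ is the longest suffix that is a licit onset).
V5 /o/ – V6 /o/: /gzt/ — longest licit onset from the right is /t/, leaving /gz/ as coda.

ni.nohv.ga.hahv.togz.to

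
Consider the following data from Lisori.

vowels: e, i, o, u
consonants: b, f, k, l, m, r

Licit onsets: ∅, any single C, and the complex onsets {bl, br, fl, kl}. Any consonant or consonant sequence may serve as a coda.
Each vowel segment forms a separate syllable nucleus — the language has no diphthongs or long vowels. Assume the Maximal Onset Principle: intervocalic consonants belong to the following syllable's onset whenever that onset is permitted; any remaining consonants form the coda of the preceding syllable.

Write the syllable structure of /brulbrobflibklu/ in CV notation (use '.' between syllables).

CCVC.CCVC.CCVC.CCV

Vowels present: u, o, i, u; each is a nucleus, giving 4 syllables.
/u…o/ gap (V1→V2): /lbr/; trying suffixes from longest down, /br/ is the first permitted one, so coda /l/ | onset /br/.
/o…i/ gap (V2→V3): /bfl/; trying suffixes from longest down, /fl/ is the first permitted one, so coda /b/ | onset /fl/.
/i…u/ gap (V3→V4): cluster /bkl/ — the longest permitted-onset suffix is /kl/; onset = /kl/, preceding coda = /b/.
Putting it together: brul.brob.flib.klu.
Mapping each syllable to C/V: /brul/ → CCVC, /brob/ → CCVC, /flib/ → CCVC, /klu/ → CCV.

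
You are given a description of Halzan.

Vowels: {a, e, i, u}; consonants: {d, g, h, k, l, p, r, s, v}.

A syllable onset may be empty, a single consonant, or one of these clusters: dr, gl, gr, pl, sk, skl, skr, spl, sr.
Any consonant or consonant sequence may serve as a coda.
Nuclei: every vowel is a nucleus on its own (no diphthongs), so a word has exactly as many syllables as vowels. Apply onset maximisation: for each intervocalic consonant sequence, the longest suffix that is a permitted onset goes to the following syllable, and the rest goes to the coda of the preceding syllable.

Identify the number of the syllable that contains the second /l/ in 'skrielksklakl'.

3

Nuclei (vowels): i, e, a → 3 syllables.
/i…e/ gap (V1→V2): nothing intervenes; syllable break is V.V.
/e…a/ gap (V2→V3): /lkskl/ splits as /lk/ + /skl/ (/skl/ is the longest suffix that is a licit onset).
Putting it together: skri.elk.sklakl.
The second /l/ is in the onset of syllable 3 (/sklakl/).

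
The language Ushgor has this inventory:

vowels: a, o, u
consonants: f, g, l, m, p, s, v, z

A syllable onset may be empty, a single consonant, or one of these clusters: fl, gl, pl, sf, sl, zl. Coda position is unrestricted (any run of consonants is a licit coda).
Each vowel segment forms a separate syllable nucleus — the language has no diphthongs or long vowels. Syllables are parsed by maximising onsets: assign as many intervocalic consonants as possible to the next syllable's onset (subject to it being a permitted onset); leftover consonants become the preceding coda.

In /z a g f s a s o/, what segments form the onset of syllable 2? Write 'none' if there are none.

The vowels are a, a, o — 3 nuclei, so 3 syllables.
V1 /a/ – V2 /a/: /gfs/; trying suffixes from longest down, /s/ is the first permitted one, so coda /gf/ | onset /s/.
V2 /a/ – V3 /o/: /s/ is a single consonant, so it becomes the next onset.
Result: zagf.sa.so.
Syllable 2 is /sa/: onset /s/, nucleus /a/, coda ∅.

s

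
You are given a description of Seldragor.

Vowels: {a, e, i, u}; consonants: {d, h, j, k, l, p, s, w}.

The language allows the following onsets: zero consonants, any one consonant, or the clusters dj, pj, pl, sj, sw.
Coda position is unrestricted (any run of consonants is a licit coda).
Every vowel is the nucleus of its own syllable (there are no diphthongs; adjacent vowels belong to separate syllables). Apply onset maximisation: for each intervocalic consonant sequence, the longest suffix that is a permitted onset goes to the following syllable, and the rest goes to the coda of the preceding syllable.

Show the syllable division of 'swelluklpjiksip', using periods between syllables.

Vowels present: e, u, i, i; each is a nucleus, giving 4 syllables.
V1 /e/ – V2 /u/: cluster /ll/ — the longest permitted-onset suffix is /l/; onset = /l/, preceding coda = /l/.
V2 /u/ – V3 /i/: /klpj/ — longest licit onset from the right is /pj/, leaving /kl/ as coda.
V3 /i/ – V4 /i/: /ks/; trying suffixes from longest down, /s/ is the first permitted one, so coda /k/ | onset /s/.

swel.lukl.pjik.sip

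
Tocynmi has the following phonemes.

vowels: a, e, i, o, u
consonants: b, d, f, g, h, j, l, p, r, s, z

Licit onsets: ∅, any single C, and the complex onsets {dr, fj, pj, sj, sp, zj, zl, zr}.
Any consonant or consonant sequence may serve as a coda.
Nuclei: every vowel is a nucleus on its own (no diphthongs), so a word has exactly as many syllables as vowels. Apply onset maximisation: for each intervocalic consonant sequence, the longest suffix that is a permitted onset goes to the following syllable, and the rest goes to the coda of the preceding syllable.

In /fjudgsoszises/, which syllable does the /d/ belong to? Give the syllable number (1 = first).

Nuclei (vowels): u, o, i, e → 4 syllables.
σ1/σ2 boundary: /dgs/ — longest licit onset from the right is /s/, leaving /dg/ as coda.
σ2/σ3 boundary: /sz/ splits as /s/ + /z/ (/z/ is the longest suffix that is a licit onset).
σ3/σ4 boundary: /s/ is a single consonant, so it becomes the next onset.
Syllabification: fjudg.sos.zi.ses.
The /d/ is in the coda of syllable 1 (/fjudg/).

1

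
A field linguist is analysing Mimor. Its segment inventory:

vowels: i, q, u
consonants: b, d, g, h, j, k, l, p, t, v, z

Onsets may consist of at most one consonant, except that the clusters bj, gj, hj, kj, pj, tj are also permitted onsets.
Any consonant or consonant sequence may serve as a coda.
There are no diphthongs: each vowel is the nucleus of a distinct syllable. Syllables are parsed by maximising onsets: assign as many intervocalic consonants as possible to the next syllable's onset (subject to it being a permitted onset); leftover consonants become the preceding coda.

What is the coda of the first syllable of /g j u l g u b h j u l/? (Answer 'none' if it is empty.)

Vowels present: u, u, u; each is a nucleus, giving 3 syllables.
σ1/σ2 boundary: /lg/ splits as /l/ + /g/ (/g/ is the longest suffix that is a licit onset).
σ2/σ3 boundary: /bhj/ — longest licit onset from the right is /hj/, leaving /b/ as coda.
Syllabification: gjul.gub.hjul.
Syllable 1 is /gjul/: onset /gj/, nucleus /u/, coda /l/.

l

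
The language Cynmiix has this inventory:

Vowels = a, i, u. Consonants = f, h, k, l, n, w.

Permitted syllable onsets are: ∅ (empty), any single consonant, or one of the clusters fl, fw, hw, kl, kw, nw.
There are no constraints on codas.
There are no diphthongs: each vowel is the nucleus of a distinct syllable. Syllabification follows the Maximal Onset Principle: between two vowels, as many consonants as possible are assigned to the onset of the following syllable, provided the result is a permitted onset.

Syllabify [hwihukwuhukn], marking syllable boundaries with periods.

Nuclei (vowels): i, u, u, u → 4 syllables.
/i…u/ gap (V1→V2): just /h/ — single C goes to the following onset.
/u…u/ gap (V2→V3): /kw/ is a licit onset in full, so it all attaches to the next syllable.
/u…u/ gap (V3→V4): /h/ is a single consonant, so it becomes the next onset.

hwi.hu.kwu.hukn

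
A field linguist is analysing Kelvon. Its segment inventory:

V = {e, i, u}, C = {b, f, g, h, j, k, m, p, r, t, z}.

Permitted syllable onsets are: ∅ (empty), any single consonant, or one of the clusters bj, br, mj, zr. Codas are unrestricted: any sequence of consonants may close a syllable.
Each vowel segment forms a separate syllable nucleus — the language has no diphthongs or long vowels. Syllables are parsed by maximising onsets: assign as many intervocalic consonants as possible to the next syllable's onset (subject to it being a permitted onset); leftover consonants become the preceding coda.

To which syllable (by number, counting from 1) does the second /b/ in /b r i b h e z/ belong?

1

Vowels present: i, e; each is a nucleus, giving 2 syllables.
Between /i/ (V1) and /e/ (V2): /bh/ — longest licit onset from the right is /h/, leaving /b/ as coda.
Result: brib.hez.
The second /b/ is in the coda of syllable 1 (/brib/).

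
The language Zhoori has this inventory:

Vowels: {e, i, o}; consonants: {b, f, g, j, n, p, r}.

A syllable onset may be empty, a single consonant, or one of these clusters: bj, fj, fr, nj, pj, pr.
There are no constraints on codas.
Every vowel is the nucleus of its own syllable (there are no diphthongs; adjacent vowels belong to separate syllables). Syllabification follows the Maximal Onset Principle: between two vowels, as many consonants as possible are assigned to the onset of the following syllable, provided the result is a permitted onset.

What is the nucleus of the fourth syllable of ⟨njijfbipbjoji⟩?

i

Nuclei (vowels): i, i, o, i → 4 syllables.
The fourth nucleus (vowel 4 from the left) is /i/.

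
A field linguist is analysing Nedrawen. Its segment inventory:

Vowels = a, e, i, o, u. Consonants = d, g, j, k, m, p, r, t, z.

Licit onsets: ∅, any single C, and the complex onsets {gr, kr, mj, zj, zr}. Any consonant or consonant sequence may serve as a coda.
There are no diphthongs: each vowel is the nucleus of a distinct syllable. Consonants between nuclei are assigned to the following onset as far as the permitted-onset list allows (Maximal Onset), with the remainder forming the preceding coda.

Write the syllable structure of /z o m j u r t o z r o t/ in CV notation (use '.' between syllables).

Vowels present: o, u, o, o; each is a nucleus, giving 4 syllables.
V1 /o/ – V2 /u/: /mj/ is a licit onset in full, so it all attaches to the next syllable.
V2 /u/ – V3 /o/: /rt/; trying suffixes from longest down, /t/ is the first permitted one, so coda /r/ | onset /t/.
V3 /o/ – V4 /o/: /zr/ — entire cluster is a permitted onset → onset /zr/, coda ∅.
Syllabification: zo.mjur.to.zrot.
Mapping each syllable to C/V: /zo/ → CV, /mjur/ → CCVC, /to/ → CV, /zrot/ → CCVC.

CV.CCVC.CV.CCVC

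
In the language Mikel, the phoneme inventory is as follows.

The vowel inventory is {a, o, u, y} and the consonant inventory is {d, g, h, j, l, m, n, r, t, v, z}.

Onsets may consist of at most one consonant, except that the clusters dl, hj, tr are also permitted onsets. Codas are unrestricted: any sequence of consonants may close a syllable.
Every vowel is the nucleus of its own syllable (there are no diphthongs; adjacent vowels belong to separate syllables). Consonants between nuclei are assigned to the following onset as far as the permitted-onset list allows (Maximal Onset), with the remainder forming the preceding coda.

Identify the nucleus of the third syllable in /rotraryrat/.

Vowels present: o, a, y, a; each is a nucleus, giving 4 syllables.
The third nucleus (vowel 3 from the left) is /y/.

y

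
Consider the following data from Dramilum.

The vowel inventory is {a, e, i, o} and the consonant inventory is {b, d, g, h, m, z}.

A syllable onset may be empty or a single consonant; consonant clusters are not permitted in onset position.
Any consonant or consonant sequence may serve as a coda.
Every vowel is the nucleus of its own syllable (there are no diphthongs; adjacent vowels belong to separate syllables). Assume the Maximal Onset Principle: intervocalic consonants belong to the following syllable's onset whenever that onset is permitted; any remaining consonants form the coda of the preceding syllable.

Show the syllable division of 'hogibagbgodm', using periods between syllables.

ho.gi.bagb.godm

The vowels are o, i, a, o — 4 nuclei, so 4 syllables.
/o…i/ gap (V1→V2): /g/ → onset of the next syllable (single consonants are always licit onsets).
/i…a/ gap (V2→V3): just /b/ — single C goes to the following onset.
/a…o/ gap (V3→V4): cluster /gbg/ — the longest permitted-onset suffix is /g/; onset = /g/, preceding coda = /gb/.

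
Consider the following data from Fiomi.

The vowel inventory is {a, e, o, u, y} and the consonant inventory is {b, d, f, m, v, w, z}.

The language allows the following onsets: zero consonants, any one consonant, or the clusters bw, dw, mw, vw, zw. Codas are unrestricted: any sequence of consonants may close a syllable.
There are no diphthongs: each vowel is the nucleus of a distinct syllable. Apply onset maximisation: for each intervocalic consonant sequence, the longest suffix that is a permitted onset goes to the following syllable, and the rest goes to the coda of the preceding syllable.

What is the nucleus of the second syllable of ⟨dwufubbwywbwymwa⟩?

Vowels present: u, u, y, y, a; each is a nucleus, giving 5 syllables.
The second nucleus (vowel 2 from the left) is /u/.

u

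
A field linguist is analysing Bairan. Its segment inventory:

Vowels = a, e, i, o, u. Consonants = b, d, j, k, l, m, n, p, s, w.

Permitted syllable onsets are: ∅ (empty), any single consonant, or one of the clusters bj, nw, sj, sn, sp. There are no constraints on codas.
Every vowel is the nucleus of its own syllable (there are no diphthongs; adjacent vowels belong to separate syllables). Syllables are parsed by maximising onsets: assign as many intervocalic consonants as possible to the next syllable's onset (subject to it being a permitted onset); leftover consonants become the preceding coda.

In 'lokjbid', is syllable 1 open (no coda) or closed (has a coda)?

Vowels present: o, i; each is a nucleus, giving 2 syllables.
V1 /o/ – V2 /i/: /kjb/ splits as /kj/ + /b/ (/b/ is the longest suffix that is a licit onset).
Putting it together: lokj.bid.
Syllable 1 is /lokj/ with coda /kj/, so it is closed.

closed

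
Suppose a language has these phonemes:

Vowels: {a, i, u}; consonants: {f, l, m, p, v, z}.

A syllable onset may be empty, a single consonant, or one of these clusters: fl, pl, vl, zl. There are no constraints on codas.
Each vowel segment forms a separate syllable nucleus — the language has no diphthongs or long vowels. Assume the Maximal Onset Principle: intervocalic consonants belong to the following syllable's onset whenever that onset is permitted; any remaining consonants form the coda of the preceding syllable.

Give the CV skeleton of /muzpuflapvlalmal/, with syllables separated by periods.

The vowels are u, u, a, a, a — 5 nuclei, so 5 syllables.
V1 /u/ – V2 /u/: /zp/ splits as /z/ + /p/ (/p/ is the longest suffix that is a licit onset).
V2 /u/ – V3 /a/: /fl/ — entire cluster is a permitted onset → onset /fl/, coda ∅.
V3 /a/ – V4 /a/: /pvl/ — longest licit onset from the right is /vl/, leaving /p/ as coda.
V4 /a/ – V5 /a/: /lm/ — longest licit onset from the right is /m/, leaving /l/ as coda.
Putting it together: muz.pu.flap.vlal.mal.
Mapping each syllable to C/V: /muz/ → CVC, /pu/ → CV, /flap/ → CCVC, /vlal/ → CCVC, /mal/ → CVC.

CVC.CV.CCVC.CCVC.CVC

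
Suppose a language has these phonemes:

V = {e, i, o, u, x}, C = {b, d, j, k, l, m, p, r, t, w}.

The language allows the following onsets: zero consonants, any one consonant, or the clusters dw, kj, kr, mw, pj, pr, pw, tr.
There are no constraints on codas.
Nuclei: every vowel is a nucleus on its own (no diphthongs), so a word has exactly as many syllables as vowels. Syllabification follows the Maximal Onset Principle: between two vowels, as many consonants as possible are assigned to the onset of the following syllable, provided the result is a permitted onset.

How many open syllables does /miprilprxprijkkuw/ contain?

The vowels are i, i, x, i, u — 5 nuclei, so 5 syllables.
σ1/σ2 boundary: cluster /pr/ — /pr/ is itself a permitted onset, so the whole cluster goes right; preceding coda = ∅.
σ2/σ3 boundary: cluster /lpr/ — the longest permitted-onset suffix is /pr/; onset = /pr/, preceding coda = /l/.
σ3/σ4 boundary: cluster /pr/ — /pr/ is itself a permitted onset, so the whole cluster goes right; preceding coda = ∅.
σ4/σ5 boundary: /jkk/ splits as /jk/ + /k/ (/k/ is the longest suffix that is a licit onset).
Putting it together: mi.pril.prx.prijk.kuw.
Classifying each syllable: /mi/ (open), /pril/ (closed), /prx/ (open), /prijk/ (closed), /kuw/ (closed).
Open syllables: 2.

2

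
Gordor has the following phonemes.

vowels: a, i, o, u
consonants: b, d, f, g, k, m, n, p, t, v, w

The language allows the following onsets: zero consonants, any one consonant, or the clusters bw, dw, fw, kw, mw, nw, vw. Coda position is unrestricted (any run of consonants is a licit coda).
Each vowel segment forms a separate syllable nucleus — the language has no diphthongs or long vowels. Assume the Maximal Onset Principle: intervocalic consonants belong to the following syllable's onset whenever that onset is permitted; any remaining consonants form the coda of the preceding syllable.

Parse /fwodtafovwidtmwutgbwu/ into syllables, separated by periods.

fwod.ta.fo.vwidt.mwutg.bwu

The vowels are o, a, o, i, u, u — 6 nuclei, so 6 syllables.
/o…a/ gap (V1→V2): cluster /dt/ — the longest permitted-onset suffix is /t/; onset = /t/, preceding coda = /d/.
/a…o/ gap (V2→V3): just /f/ — single C goes to the following onset.
/o…i/ gap (V3→V4): cluster /vw/ — /vw/ is itself a permitted onset, so the whole cluster goes right; preceding coda = ∅.
/i…u/ gap (V4→V5): /dtmw/ — longest licit onset from the right is /mw/, leaving /dt/ as coda.
/u…u/ gap (V5→V6): cluster /tgbw/ — the longest permitted-onset suffix is /bw/; onset = /bw/, preceding coda = /tg/.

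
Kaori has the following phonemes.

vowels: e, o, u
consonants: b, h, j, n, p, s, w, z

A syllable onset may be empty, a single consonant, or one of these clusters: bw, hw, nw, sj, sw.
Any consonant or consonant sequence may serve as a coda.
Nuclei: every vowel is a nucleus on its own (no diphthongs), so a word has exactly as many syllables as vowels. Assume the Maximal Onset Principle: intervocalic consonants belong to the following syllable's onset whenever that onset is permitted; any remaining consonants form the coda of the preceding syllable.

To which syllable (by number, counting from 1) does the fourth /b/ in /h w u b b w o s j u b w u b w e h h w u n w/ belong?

Nuclei (vowels): u, o, u, u, e, u → 6 syllables.
/u…o/ gap (V1→V2): /bbw/; trying suffixes from longest down, /bw/ is the first permitted one, so coda /b/ | onset /bw/.
/o…u/ gap (V2→V3): cluster /sj/ — /sj/ is itself a permitted onset, so the whole cluster goes right; preceding coda = ∅.
/u…u/ gap (V3→V4): /bw/ is a licit onset in full, so it all attaches to the next syllable.
/u…e/ gap (V4→V5): /bw/ — entire cluster is a permitted onset → onset /bw/, coda ∅.
/e…u/ gap (V5→V6): /hhw/ — longest licit onset from the right is /hw/, leaving /h/ as coda.
Syllabification: hwub.bwo.sju.bwu.bweh.hwunw.
The fourth /b/ is in the onset of syllable 5 (/bweh/).

5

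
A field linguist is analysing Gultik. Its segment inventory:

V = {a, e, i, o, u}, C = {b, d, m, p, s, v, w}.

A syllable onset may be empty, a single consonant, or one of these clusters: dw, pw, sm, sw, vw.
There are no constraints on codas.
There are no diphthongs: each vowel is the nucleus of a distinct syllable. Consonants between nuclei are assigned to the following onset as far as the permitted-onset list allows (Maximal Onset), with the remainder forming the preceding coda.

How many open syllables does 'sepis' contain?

The vowels are e, i — 2 nuclei, so 2 syllables.
Between /e/ (V1) and /i/ (V2): just /p/ — single C goes to the following onset.
Syllabification: se.pis.
Classifying each syllable: /se/ (open), /pis/ (closed).
Open syllables: 1.

1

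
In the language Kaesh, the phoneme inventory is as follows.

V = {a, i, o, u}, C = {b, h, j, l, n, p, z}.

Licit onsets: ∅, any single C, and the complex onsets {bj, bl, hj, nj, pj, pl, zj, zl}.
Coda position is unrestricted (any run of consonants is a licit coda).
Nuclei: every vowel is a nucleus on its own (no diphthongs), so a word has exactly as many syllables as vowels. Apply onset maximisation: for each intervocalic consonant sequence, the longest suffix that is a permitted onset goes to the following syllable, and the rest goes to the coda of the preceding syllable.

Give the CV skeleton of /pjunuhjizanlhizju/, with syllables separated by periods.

CCV.CV.CCV.CVCC.CV.CCV

The vowels are u, u, i, a, i, u — 6 nuclei, so 6 syllables.
V1 /u/ – V2 /u/: /n/ → onset of the next syllable (single consonants are always licit onsets).
V2 /u/ – V3 /i/: /hj/ — entire cluster is a permitted onset → onset /hj/, coda ∅.
V3 /i/ – V4 /a/: /z/ → onset of the next syllable (single consonants are always licit onsets).
V4 /a/ – V5 /i/: /nlh/; trying suffixes from longest down, /h/ is the first permitted one, so coda /nl/ | onset /h/.
V5 /i/ – V6 /u/: cluster /zj/ — /zj/ is itself a permitted onset, so the whole cluster goes right; preceding coda = ∅.
Result: pju.nu.hji.zanl.hi.zju.
Mapping each syllable to C/V: /pju/ → CCV, /nu/ → CV, /hji/ → CCV, /zanl/ → CVCC, /hi/ → CV, /zju/ → CCV.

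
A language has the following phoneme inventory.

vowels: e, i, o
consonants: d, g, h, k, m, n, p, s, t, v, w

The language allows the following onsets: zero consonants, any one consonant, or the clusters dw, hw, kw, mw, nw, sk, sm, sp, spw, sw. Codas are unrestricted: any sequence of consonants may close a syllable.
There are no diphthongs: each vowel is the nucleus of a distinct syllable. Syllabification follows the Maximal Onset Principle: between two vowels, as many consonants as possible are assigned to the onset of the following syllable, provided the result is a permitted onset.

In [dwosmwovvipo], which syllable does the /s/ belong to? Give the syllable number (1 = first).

1

Vowels present: o, o, i, o; each is a nucleus, giving 4 syllables.
V1 /o/ – V2 /o/: /smw/ splits as /s/ + /mw/ (/mw/ is the longest suffix that is a licit onset).
V2 /o/ – V3 /i/: /vv/ — longest licit onset from the right is /v/, leaving /v/ as coda.
V3 /i/ – V4 /o/: /p/ → onset of the next syllable (single consonants are always licit onsets).
Putting it together: dwos.mwov.vi.po.
The /s/ is in the coda of syllable 1 (/dwos/).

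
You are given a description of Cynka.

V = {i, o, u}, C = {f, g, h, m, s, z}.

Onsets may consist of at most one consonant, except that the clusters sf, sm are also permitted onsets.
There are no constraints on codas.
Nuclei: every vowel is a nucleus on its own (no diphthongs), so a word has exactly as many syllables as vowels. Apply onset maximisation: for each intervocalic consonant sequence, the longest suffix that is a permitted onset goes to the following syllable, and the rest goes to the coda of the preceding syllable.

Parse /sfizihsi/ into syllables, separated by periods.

sfi.zih.si

The vowels are i, i, i — 3 nuclei, so 3 syllables.
/i…i/ gap (V1→V2): /z/ is a single consonant, so it becomes the next onset.
/i…i/ gap (V2→V3): /hs/ splits as /h/ + /s/ (/s/ is the longest suffix that is a licit onset).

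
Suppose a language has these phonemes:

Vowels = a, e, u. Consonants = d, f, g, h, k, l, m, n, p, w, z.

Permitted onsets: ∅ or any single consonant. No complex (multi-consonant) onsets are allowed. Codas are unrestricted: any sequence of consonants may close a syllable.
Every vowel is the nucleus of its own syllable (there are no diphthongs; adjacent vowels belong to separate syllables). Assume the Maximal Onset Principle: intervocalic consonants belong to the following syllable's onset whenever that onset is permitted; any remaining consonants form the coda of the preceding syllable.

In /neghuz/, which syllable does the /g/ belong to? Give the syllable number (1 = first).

The vowels are e, u — 2 nuclei, so 2 syllables.
Between /e/ (V1) and /u/ (V2): cluster /gh/ — the longest permitted-onset suffix is /h/; onset = /h/, preceding coda = /g/.
Result: neg.huz.
The /g/ is in the coda of syllable 1 (/neg/).

1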